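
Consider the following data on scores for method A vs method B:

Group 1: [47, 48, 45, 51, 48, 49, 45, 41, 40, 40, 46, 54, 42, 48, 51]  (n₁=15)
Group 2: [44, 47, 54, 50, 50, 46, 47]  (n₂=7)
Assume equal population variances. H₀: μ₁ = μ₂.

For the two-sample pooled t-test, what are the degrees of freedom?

degrees of freedom = 20

df = n₁ + n₂ − 2 = 15 + 7 − 2 = 20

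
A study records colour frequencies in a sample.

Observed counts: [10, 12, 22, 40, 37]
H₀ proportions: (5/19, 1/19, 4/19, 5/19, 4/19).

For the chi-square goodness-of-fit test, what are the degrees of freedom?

df = k − 1 = 5 − 1 = 4

degrees of freedom = 4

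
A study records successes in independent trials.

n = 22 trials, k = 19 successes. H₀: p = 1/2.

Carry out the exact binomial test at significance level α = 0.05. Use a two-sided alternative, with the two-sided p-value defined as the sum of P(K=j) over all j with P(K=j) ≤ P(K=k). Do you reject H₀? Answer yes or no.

reject H₀: yes

Exact binomial: n=22, k=19, p₀=1/2=0.5000
P(X=j) = C(n,j)·p₀^j·(1−p₀)^(n−j); p = Σ P(X=j) over j with P(X=j) ≤ P(X=19)
p-value (two-sided) = 0.00086
At α=0.05: p < α → reject H₀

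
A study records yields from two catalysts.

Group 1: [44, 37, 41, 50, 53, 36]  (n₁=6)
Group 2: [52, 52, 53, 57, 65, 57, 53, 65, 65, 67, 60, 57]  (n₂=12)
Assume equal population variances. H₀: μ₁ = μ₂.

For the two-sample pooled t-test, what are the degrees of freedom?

degrees of freedom = 16

df = n₁ + n₂ − 2 = 6 + 12 − 2 = 16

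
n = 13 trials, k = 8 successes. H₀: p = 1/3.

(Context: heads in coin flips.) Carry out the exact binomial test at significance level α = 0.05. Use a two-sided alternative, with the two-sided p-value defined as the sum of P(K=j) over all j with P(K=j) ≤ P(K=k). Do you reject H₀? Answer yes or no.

reject H₀: yes

Exact binomial: n=13, k=8, p₀=1/3=0.3333
P(X=j) = C(n,j)·p₀^j·(1−p₀)^(n−j); p = Σ P(X=j) over j with P(X=j) ≤ P(X=8)
p-value (two-sided) = 0.03979
At α=0.05: p < α → reject H₀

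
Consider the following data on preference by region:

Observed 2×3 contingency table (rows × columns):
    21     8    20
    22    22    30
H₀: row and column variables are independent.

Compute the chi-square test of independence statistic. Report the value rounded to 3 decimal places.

Row totals [49, 74], col totals [43, 30, 50], n=123
χ² = (21−17.13)²/17.13 + (8−11.95)²/11.95 + (20−19.92)²/19.92 + (22−25.87)²/25.87 + (22−18.05)²/18.05 + (30−30.08)²/30.08 = 3.6250
df = 2

test statistic = 3.625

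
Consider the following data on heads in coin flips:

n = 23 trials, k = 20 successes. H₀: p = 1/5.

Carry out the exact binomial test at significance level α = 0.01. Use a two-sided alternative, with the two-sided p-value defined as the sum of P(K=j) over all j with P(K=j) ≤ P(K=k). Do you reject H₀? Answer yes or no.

Exact binomial: n=23, k=20, p₀=1/5=0.2000
P(X=j) = C(n,j)·p₀^j·(1−p₀)^(n−j); p = Σ P(X=j) over j with P(X=j) ≤ P(X=20)
p-value (two-sided) = 0.00000
At α=0.01: p < α → reject H₀

reject H₀: yes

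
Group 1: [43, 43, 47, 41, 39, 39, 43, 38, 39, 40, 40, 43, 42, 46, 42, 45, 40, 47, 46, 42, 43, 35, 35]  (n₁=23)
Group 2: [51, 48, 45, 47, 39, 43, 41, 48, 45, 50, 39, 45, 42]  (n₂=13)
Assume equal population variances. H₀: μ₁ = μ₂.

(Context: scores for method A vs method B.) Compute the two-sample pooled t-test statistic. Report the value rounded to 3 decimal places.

test statistic = -2.586

x̄₁=41.652, s₁=3.352, n₁=23
x̄₂=44.846, s₂=3.913, n₂=13
s_p² = [22·3.352² + 12·3.913²]/34 = 12.6738
SE = √(s_p²·(1/23+1/13)) = 1.2353
t = (41.652−44.846)/1.2353 = -2.5856
df = 34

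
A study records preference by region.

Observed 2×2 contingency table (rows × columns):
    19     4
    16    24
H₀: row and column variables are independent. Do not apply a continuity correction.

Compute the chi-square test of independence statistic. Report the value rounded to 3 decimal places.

test statistic = 10.737

Row totals [23, 40], col totals [35, 28], n=63
χ² = (19−12.78)²/12.78 + (4−10.22)²/10.22 + (16−22.22)²/22.22 + (24−17.78)²/17.78 = 10.7374
df = 1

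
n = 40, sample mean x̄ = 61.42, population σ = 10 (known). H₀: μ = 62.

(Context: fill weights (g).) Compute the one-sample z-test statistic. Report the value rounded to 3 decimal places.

SE = σ/√n = 10/√40 = 1.5811
z = (x̄−μ₀)/SE = (61.42−62)/1.5811 = -0.3668

test statistic = -0.367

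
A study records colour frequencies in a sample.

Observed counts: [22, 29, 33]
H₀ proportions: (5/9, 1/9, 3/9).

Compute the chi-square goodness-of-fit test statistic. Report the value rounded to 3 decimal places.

n = 84; E_i = n·p_i = [46.67, 9.33, 28.00]
χ² = (22−46.67)²/46.67 + (29−9.33)²/9.33 + (33−28.00)²/28.00 = 55.3714
df = 2

test statistic = 55.371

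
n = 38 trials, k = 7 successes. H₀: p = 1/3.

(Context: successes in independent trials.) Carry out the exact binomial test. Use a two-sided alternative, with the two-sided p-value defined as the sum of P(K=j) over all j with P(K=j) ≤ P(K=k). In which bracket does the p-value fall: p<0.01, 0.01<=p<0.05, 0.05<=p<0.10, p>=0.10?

p-value bracket: 0.05<=p<0.10

Exact binomial: n=38, k=7, p₀=1/3=0.3333
P(X=j) = C(n,j)·p₀^j·(1−p₀)^(n−j); p = Σ P(X=j) over j with P(X=j) ≤ P(X=7)
p-value (two-sided) = 0.05787
→ bracket: 0.05<=p<0.10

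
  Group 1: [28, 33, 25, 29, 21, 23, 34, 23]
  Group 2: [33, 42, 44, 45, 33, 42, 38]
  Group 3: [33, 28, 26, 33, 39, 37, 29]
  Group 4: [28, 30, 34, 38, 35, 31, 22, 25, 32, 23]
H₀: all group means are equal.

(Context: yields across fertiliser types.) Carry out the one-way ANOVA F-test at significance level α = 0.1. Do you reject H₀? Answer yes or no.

reject H₀: yes

Group means [27.00, 39.57, 32.14, 29.80], grand mean 31.750
SSB = Σnᵢ(x̄ᵢ−x̄)² = 647.829; SSW = ΣΣ(x−x̄ᵢ)² = 700.171
MSB = 647.829/3 = 215.9429; MSW = 700.171/28 = 25.0061
F = MSB/MSW = 8.6356
df = (3, 28)
p-value (upper-tail) = 0.00032
At α=0.1: p < α → reject H₀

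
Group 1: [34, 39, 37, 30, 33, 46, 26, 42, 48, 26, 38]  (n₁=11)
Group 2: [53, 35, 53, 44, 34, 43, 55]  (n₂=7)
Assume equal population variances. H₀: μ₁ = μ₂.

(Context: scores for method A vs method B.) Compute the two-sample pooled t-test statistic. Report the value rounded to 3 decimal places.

x̄₁=36.273, s₁=7.363, n₁=11
x̄₂=45.286, s₂=8.693, n₂=7
s_p² = [10·7.363² + 6·8.693²]/16 = 62.2256
SE = √(s_p²·(1/11+1/7)) = 3.8140
t = (36.273−45.286)/3.8140 = -2.3632
df = 16

test statistic = -2.363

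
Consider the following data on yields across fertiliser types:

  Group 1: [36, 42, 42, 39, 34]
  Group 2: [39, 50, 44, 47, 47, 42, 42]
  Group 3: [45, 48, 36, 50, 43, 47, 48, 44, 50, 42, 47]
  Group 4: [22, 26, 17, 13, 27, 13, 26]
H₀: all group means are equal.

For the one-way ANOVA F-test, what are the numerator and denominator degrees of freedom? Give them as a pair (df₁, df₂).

degrees of freedom = [3, 26]

k = 4 groups, N = 30 total
df = (k−1, N−k) = (4−1, 30−4) = (3, 26)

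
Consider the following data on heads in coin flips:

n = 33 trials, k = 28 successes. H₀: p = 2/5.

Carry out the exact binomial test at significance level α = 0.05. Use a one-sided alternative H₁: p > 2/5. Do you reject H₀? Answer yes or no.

Exact binomial: n=33, k=28, p₀=2/5=0.4000
P(X≥28) from Σ C(n,i)·p₀^i·(1−p₀)^(n−i)
p-value (one-sided, H₁ greater) = 0.00000
At α=0.05: p < α → reject H₀

reject H₀: yes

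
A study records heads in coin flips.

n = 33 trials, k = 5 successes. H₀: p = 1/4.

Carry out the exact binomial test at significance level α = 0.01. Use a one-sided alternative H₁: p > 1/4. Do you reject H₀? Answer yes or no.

reject H₀: no

Exact binomial: n=33, k=5, p₀=1/4=0.2500
P(X≥5) from Σ C(n,i)·p₀^i·(1−p₀)^(n−i)
p-value (one-sided, H₁ greater) = 0.94139
At α=0.01: p ≥ α → fail to reject H₀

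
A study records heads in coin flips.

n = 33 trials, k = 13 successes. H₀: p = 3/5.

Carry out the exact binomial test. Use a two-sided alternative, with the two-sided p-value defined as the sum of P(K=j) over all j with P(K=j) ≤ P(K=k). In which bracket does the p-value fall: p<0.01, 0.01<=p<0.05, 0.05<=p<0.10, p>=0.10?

p-value bracket: 0.01<=p<0.05

Exact binomial: n=33, k=13, p₀=3/5=0.6000
P(X=j) = C(n,j)·p₀^j·(1−p₀)^(n−j); p = Σ P(X=j) over j with P(X=j) ≤ P(X=13)
p-value (two-sided) = 0.02001
→ bracket: 0.01<=p<0.05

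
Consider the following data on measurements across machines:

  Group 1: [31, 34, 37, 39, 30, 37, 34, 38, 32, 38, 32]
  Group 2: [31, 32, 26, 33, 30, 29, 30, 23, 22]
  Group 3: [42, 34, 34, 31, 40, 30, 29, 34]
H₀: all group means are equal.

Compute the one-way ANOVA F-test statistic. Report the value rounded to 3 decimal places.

Group means [34.73, 28.44, 34.25], grand mean 32.571
SSB = Σnᵢ(x̄ᵢ−x̄)² = 226.953; SSW = ΣΣ(x−x̄ᵢ)² = 373.904
MSB = 226.953/2 = 113.4766; MSW = 373.904/25 = 14.9562
F = MSB/MSW = 7.5873
df = (2, 25)

test statistic = 7.587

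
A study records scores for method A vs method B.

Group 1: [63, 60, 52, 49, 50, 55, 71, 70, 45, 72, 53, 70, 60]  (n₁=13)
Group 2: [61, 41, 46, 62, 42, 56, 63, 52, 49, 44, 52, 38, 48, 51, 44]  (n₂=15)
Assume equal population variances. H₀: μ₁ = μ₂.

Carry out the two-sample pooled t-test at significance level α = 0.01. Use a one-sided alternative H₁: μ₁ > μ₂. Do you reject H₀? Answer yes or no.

reject H₀: yes

x̄₁=59.231, s₁=9.356, n₁=13
x̄₂=49.933, s₂=7.842, n₂=15
s_p² = [12·9.356² + 14·7.842²]/26 = 73.5093
SE = √(s_p²·(1/13+1/15)) = 3.2489
t = (59.231−49.933)/3.2489 = 2.8617
df = 26
p-value (one-sided, H₁ greater) = 0.00411
At α=0.01: p < α → reject H₀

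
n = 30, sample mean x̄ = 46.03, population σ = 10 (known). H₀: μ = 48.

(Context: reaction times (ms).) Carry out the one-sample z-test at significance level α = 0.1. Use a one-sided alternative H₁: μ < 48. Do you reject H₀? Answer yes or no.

reject H₀: no

SE = σ/√n = 10/√30 = 1.8257
z = (x̄−μ₀)/SE = (46.03−48)/1.8257 = -1.0790
p-value (one-sided, H₁ less) = 0.14029
At α=0.1: p ≥ α → fail to reject H₀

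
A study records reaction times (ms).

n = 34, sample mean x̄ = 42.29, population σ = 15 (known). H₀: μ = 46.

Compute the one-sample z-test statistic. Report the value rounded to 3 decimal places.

SE = σ/√n = 15/√34 = 2.5725
z = (x̄−μ₀)/SE = (42.29−46)/2.5725 = -1.4422

test statistic = -1.442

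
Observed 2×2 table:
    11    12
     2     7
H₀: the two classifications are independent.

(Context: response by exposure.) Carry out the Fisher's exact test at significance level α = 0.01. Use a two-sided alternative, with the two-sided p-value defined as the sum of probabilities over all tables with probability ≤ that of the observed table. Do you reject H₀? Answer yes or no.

Margins: r₁=23, r₂=9, c₁=13, c₂=19, n=32
p_obs = C(23,11)·C(9,2)/C(32,13); sum pmf over tables with pmf ≤ p_obs
p-value (two-sided) = 0.24909
At α=0.01: p ≥ α → fail to reject H₀

reject H₀: no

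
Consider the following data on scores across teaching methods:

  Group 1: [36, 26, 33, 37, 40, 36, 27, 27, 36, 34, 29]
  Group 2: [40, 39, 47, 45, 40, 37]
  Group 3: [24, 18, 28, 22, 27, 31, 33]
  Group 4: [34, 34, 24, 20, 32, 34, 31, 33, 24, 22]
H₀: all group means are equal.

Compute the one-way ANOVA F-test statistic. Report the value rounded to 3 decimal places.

test statistic = 11.618

Group means [32.82, 41.33, 26.14, 28.80], grand mean 31.765
SSB = Σnᵢ(x̄ᵢ−x̄)² = 870.691; SSW = ΣΣ(x−x̄ᵢ)² = 749.427
MSB = 870.691/3 = 290.2303; MSW = 749.427/30 = 24.9809
F = MSB/MSW = 11.6181
df = (3, 30)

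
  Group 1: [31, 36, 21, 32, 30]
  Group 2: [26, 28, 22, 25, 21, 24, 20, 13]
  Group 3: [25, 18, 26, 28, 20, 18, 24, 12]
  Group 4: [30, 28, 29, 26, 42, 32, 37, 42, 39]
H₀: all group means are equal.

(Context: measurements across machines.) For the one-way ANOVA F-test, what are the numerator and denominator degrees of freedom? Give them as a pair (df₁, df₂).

k = 4 groups, N = 30 total
df = (k−1, N−k) = (4−1, 30−4) = (3, 26)

degrees of freedom = [3, 26]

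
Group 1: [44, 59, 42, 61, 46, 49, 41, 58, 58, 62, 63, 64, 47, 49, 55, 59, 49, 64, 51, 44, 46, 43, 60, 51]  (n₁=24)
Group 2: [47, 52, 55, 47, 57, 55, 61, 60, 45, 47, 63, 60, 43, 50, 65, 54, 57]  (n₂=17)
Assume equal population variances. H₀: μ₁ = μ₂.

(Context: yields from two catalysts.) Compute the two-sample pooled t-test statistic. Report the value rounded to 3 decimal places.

x̄₁=52.708, s₁=7.737, n₁=24
x̄₂=54.000, s₂=6.671, n₂=17
s_p² = [23·7.737² + 16·6.671²]/39 = 53.5630
SE = √(s_p²·(1/24+1/17)) = 2.3200
t = (52.708−54.000)/2.3200 = -0.5567
df = 39

test statistic = -0.557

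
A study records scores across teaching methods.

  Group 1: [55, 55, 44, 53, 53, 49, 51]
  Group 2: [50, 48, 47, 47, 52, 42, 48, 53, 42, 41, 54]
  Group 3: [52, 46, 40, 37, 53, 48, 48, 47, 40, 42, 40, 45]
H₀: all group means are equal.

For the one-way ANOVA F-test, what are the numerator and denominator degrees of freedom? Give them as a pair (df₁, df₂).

degrees of freedom = [2, 27]

k = 3 groups, N = 30 total
df = (k−1, N−k) = (3−1, 30−3) = (2, 27)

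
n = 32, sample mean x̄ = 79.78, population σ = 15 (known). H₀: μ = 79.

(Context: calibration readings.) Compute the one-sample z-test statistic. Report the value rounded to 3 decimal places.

SE = σ/√n = 15/√32 = 2.6517
z = (x̄−μ₀)/SE = (79.78−79)/2.6517 = 0.2942

test statistic = 0.294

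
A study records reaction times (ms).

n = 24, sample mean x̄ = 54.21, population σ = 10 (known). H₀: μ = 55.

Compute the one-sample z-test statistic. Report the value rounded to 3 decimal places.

SE = σ/√n = 10/√24 = 2.0412
z = (x̄−μ₀)/SE = (54.21−55)/2.0412 = -0.3870

test statistic = -0.387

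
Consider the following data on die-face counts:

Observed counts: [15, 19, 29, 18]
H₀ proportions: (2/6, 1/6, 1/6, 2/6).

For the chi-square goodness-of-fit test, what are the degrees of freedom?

degrees of freedom = 3

df = k − 1 = 4 − 1 = 3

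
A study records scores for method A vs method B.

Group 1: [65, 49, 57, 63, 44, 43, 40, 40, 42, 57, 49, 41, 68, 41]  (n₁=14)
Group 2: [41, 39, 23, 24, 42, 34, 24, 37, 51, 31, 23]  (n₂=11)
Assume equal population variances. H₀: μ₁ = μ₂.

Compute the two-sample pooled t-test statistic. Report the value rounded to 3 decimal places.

test statistic = 4.145

x̄₁=49.929, s₁=10.111, n₁=14
x̄₂=33.545, s₂=9.406, n₂=11
s_p² = [13·10.111² + 10·9.406²]/23 = 96.2459
SE = √(s_p²·(1/14+1/11)) = 3.9528
t = (49.929−33.545)/3.9528 = 4.1447
df = 23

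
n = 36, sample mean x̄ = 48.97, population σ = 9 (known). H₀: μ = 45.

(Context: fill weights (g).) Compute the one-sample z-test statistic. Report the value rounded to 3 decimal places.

test statistic = 2.647

SE = σ/√n = 9/√36 = 1.5000
z = (x̄−μ₀)/SE = (48.97−45)/1.5000 = 2.6467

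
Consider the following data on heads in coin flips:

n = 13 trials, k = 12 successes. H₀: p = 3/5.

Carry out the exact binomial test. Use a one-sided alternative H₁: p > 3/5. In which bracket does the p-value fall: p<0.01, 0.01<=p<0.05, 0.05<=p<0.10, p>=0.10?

Exact binomial: n=13, k=12, p₀=3/5=0.6000
P(X≥12) from Σ C(n,i)·p₀^i·(1−p₀)^(n−i)
p-value (one-sided, H₁ greater) = 0.01263
→ bracket: 0.01<=p<0.05

p-value bracket: 0.01<=p<0.05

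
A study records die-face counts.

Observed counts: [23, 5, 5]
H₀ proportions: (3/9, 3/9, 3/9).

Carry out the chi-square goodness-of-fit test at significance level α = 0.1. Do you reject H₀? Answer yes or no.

reject H₀: yes

n = 33; E_i = n·p_i = [11.00, 11.00, 11.00]
χ² = (23−11.00)²/11.00 + (5−11.00)²/11.00 + (5−11.00)²/11.00 = 19.6364
df = 2
p-value (upper-tail) = 0.00005
At α=0.1: p < α → reject H₀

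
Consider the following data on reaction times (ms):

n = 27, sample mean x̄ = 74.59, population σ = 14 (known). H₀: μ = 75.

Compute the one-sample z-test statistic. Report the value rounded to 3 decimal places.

SE = σ/√n = 14/√27 = 2.6943
z = (x̄−μ₀)/SE = (74.59−75)/2.6943 = -0.1522

test statistic = -0.152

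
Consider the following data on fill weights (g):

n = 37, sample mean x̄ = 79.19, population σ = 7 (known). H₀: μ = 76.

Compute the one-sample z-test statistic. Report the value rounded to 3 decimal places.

SE = σ/√n = 7/√37 = 1.1508
z = (x̄−μ₀)/SE = (79.19−76)/1.1508 = 2.7720

test statistic = 2.772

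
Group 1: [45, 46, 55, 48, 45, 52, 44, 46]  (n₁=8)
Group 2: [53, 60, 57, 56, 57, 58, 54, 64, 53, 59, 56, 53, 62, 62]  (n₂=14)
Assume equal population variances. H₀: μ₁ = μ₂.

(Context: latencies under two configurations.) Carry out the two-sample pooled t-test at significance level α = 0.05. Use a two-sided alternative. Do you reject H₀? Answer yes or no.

reject H₀: yes

x̄₁=47.625, s₁=3.889, n₁=8
x̄₂=57.429, s₂=3.610, n₂=14
s_p² = [7·3.889² + 13·3.610²]/20 = 13.7652
SE = √(s_p²·(1/8+1/14)) = 1.6443
t = (47.625−57.429)/1.6443 = -5.9620
df = 20
p-value (two-sided) = 0.00001
At α=0.05: p < α → reject H₀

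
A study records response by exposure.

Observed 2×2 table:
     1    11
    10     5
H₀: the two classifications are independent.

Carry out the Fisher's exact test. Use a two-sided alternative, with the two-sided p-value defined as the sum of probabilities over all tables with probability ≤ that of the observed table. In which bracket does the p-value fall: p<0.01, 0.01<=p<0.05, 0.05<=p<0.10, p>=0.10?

p-value bracket: p<0.01

Margins: r₁=12, r₂=15, c₁=11, c₂=16, n=27
p_obs = C(12,1)·C(15,10)/C(27,11); sum pmf over tables with pmf ≤ p_obs
p-value (two-sided) = 0.00472
→ bracket: p<0.01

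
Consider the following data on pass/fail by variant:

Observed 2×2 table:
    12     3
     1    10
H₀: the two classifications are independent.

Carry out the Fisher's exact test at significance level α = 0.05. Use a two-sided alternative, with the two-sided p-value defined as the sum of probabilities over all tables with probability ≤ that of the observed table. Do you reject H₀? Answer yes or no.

Margins: r₁=15, r₂=11, c₁=13, c₂=13, n=26
p_obs = C(15,12)·C(11,1)/C(26,13); sum pmf over tables with pmf ≤ p_obs
p-value (two-sided) = 0.00098
At α=0.05: p < α → reject H₀

reject H₀: yes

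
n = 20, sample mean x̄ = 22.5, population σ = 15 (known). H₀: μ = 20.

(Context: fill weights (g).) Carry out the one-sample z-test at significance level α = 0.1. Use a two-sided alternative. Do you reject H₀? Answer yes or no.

reject H₀: no

SE = σ/√n = 15/√20 = 3.3541
z = (x̄−μ₀)/SE = (22.5−20)/3.3541 = 0.7454
p-value (two-sided) = 0.45606
At α=0.1: p ≥ α → fail to reject H₀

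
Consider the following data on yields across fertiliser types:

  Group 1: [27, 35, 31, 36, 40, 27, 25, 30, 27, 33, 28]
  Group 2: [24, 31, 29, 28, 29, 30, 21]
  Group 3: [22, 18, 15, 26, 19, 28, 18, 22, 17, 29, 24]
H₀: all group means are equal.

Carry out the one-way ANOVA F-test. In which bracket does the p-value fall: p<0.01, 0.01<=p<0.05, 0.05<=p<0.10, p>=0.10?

Group means [30.82, 27.43, 21.64], grand mean 26.517
SSB = Σnᵢ(x̄ᵢ−x̄)² = 471.345; SSW = ΣΣ(x−x̄ᵢ)² = 515.896
MSB = 471.345/2 = 235.6726; MSW = 515.896/26 = 19.8422
F = MSB/MSW = 11.8774
df = (2, 26)
p-value (upper-tail) = 0.00022
→ bracket: p<0.01

p-value bracket: p<0.01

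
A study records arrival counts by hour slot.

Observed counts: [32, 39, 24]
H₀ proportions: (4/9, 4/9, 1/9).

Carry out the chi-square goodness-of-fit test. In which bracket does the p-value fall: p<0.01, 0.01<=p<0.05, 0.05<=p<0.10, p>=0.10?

p-value bracket: p<0.01

n = 95; E_i = n·p_i = [42.22, 42.22, 10.56]
χ² = (32−42.22)²/42.22 + (39−42.22)²/42.22 + (24−10.56)²/10.56 = 19.8447
df = 2
p-value (upper-tail) = 0.00005
→ bracket: p<0.01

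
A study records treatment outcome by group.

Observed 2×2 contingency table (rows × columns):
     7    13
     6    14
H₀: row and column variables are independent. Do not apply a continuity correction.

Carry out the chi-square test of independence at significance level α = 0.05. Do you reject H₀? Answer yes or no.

reject H₀: no

Row totals [20, 20], col totals [13, 27], n=40
χ² = (7−6.50)²/6.50 + (13−13.50)²/13.50 + (6−6.50)²/6.50 + (14−13.50)²/13.50 = 0.1140
df = 1
p-value (upper-tail) = 0.73568
At α=0.05: p ≥ α → fail to reject H₀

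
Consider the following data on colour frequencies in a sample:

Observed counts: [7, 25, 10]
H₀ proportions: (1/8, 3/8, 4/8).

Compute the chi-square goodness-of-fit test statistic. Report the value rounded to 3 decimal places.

n = 42; E_i = n·p_i = [5.25, 15.75, 21.00]
χ² = (7−5.25)²/5.25 + (25−15.75)²/15.75 + (10−21.00)²/21.00 = 11.7778
df = 2

test statistic = 11.778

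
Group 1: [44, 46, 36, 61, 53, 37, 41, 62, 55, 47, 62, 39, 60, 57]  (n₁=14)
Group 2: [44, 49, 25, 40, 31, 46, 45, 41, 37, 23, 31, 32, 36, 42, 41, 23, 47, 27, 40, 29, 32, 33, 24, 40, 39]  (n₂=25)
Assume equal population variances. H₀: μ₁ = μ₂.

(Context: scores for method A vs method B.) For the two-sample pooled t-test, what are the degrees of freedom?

degrees of freedom = 37

df = n₁ + n₂ − 2 = 14 + 25 − 2 = 37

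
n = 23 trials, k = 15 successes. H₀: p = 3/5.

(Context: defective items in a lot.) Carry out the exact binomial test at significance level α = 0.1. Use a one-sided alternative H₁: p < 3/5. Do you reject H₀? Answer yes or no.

reject H₀: no

Exact binomial: n=23, k=15, p₀=3/5=0.6000
P(X≤15) from Σ C(n,i)·p₀^i·(1−p₀)^(n−i)
p-value (one-sided, H₁ less) = 0.76273
At α=0.1: p ≥ α → fail to reject H₀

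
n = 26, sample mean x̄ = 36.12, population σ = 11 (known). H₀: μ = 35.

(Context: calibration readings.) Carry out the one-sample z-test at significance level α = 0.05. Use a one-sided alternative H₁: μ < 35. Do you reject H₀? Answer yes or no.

SE = σ/√n = 11/√26 = 2.1573
z = (x̄−μ₀)/SE = (36.12−35)/2.1573 = 0.5192
p-value (one-sided, H₁ less) = 0.69818
At α=0.05: p ≥ α → fail to reject H₀

reject H₀: no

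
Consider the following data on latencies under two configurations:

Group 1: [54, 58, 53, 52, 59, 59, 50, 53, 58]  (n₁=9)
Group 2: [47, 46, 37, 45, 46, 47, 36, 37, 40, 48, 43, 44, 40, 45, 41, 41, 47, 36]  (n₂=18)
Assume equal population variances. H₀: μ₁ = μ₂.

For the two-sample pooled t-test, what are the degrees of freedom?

degrees of freedom = 25

df = n₁ + n₂ − 2 = 9 + 18 − 2 = 25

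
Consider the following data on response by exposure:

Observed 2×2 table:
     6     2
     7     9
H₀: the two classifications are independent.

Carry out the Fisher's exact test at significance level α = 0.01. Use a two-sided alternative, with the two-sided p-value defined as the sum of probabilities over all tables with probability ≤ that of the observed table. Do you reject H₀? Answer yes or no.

Margins: r₁=8, r₂=16, c₁=13, c₂=11, n=24
p_obs = C(8,6)·C(16,7)/C(24,13); sum pmf over tables with pmf ≤ p_obs
p-value (two-sided) = 0.21080
At α=0.01: p ≥ α → fail to reject H₀

reject H₀: no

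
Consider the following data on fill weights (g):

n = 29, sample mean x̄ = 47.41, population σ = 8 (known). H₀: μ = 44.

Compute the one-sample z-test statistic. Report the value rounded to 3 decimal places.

test statistic = 2.295

SE = σ/√n = 8/√29 = 1.4856
z = (x̄−μ₀)/SE = (47.41−44)/1.4856 = 2.2954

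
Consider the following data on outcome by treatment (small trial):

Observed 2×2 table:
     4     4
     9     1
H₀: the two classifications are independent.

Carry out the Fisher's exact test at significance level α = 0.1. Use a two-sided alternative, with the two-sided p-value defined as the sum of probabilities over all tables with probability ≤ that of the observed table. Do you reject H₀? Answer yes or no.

reject H₀: no

Margins: r₁=8, r₂=10, c₁=13, c₂=5, n=18
p_obs = C(8,4)·C(10,9)/C(18,13); sum pmf over tables with pmf ≤ p_obs
p-value (two-sided) = 0.11765
At α=0.1: p ≥ α → fail to reject H₀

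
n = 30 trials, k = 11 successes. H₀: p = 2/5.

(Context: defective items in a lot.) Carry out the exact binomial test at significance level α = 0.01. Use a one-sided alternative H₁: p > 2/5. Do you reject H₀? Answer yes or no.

reject H₀: no

Exact binomial: n=30, k=11, p₀=2/5=0.4000
P(X≥11) from Σ C(n,i)·p₀^i·(1−p₀)^(n−i)
p-value (one-sided, H₁ greater) = 0.70853
At α=0.01: p ≥ α → fail to reject H₀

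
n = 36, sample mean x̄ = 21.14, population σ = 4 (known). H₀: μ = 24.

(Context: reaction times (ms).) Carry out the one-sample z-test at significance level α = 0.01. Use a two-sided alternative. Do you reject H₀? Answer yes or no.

SE = σ/√n = 4/√36 = 0.6667
z = (x̄−μ₀)/SE = (21.14−24)/0.6667 = -4.2900
p-value (two-sided) = 0.00002
At α=0.01: p < α → reject H₀

reject H₀: yes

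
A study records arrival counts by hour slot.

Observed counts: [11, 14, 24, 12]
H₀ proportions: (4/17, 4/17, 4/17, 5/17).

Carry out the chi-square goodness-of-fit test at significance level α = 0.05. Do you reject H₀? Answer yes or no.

reject H₀: yes

n = 61; E_i = n·p_i = [14.35, 14.35, 14.35, 17.94]
χ² = (11−14.35)²/14.35 + (14−14.35)²/14.35 + (24−14.35)²/14.35 + (12−17.94)²/17.94 = 9.2434
df = 3
p-value (upper-tail) = 0.02622
At α=0.05: p < α → reject H₀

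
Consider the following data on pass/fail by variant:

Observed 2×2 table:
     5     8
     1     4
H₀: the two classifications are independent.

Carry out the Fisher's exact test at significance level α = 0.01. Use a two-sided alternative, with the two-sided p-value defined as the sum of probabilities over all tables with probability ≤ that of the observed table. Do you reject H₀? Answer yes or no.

Margins: r₁=13, r₂=5, c₁=6, c₂=12, n=18
p_obs = C(13,5)·C(5,1)/C(18,6); sum pmf over tables with pmf ≤ p_obs
p-value (two-sided) = 0.61485
At α=0.01: p ≥ α → fail to reject H₀

reject H₀: no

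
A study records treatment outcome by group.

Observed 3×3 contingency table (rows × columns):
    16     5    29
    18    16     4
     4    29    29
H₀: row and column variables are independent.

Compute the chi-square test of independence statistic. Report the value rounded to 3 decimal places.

test statistic = 41.819

Row totals [50, 38, 62], col totals [38, 50, 62], n=150
χ² = (16−12.67)²/12.67 + (5−16.67)²/16.67 + (29−20.67)²/20.67 + (18−9.63)²/9.63 + (16−12.67)²/12.67 + (4−15.71)²/15.71 + (4−15.71)²/15.71 + (29−20.67)²/20.67 + (29−25.63)²/25.63 = 41.8194
df = 4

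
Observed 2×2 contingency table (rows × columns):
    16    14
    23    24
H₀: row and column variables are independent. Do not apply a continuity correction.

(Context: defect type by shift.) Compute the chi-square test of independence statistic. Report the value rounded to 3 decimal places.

test statistic = 0.142

Row totals [30, 47], col totals [39, 38], n=77
χ² = (16−15.19)²/15.19 + (14−14.81)²/14.81 + (23−23.81)²/23.81 + (24−23.19)²/23.19 = 0.1416
df = 1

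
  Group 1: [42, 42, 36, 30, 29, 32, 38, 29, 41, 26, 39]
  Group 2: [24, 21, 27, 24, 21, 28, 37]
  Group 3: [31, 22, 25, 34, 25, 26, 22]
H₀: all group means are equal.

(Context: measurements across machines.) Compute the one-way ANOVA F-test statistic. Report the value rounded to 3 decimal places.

test statistic = 7.860

Group means [34.91, 26.00, 26.43], grand mean 30.040
SSB = Σnᵢ(x̄ᵢ−x̄)² = 466.337; SSW = ΣΣ(x−x̄ᵢ)² = 652.623
MSB = 466.337/2 = 233.1683; MSW = 652.623/22 = 29.6647
F = MSB/MSW = 7.8601
df = (2, 22)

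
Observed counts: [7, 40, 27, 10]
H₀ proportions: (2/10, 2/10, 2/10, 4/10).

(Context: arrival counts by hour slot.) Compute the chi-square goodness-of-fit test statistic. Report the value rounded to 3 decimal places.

test statistic = 60.524

n = 84; E_i = n·p_i = [16.80, 16.80, 16.80, 33.60]
χ² = (7−16.80)²/16.80 + (40−16.80)²/16.80 + (27−16.80)²/16.80 + (10−33.60)²/33.60 = 60.5238
df = 3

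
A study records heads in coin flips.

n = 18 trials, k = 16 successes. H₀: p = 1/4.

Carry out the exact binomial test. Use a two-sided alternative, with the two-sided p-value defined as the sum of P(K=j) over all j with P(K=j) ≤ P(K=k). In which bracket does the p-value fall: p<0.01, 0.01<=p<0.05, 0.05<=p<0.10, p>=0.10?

Exact binomial: n=18, k=16, p₀=1/4=0.2500
P(X=j) = C(n,j)·p₀^j·(1−p₀)^(n−j); p = Σ P(X=j) over j with P(X=j) ≤ P(X=16)
p-value (two-sided) = 0.00000
→ bracket: p<0.01

p-value bracket: p<0.01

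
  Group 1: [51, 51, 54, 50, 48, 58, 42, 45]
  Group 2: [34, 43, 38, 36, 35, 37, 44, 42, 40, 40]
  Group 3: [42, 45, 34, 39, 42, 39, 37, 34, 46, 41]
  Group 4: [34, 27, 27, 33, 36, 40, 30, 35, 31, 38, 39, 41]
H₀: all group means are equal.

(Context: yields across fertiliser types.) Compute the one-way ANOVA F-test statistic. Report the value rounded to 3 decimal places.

test statistic = 20.710

Group means [49.88, 38.90, 39.90, 34.25], grand mean 39.950
SSB = Σnᵢ(x̄ᵢ−x̄)² = 1188.975; SSW = ΣΣ(x−x̄ᵢ)² = 688.925
MSB = 1188.975/3 = 396.3250; MSW = 688.925/36 = 19.1368
F = MSB/MSW = 20.7101
df = (3, 36)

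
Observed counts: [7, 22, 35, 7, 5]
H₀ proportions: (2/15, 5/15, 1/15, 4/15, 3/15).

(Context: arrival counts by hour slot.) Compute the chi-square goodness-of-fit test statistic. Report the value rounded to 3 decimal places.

n = 76; E_i = n·p_i = [10.13, 25.33, 5.07, 20.27, 15.20]
χ² = (7−10.13)²/10.13 + (22−25.33)²/25.33 + (35−5.07)²/5.07 + (7−20.27)²/20.27 + (5−15.20)²/15.20 = 193.7796
df = 4

test statistic = 193.780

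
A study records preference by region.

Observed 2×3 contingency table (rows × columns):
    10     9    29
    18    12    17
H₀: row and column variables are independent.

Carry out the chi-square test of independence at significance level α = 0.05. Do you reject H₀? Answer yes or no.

reject H₀: no

Row totals [48, 47], col totals [28, 21, 46], n=95
χ² = (10−14.15)²/14.15 + (9−10.61)²/10.61 + (29−23.24)²/23.24 + (18−13.85)²/13.85 + (12−10.39)²/10.39 + (17−22.76)²/22.76 = 5.8348
df = 2
p-value (upper-tail) = 0.05407
At α=0.05: p ≥ α → fail to reject H₀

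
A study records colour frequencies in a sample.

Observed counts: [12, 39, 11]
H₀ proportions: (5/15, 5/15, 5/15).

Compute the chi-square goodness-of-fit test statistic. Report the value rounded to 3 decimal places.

n = 62; E_i = n·p_i = [20.67, 20.67, 20.67]
χ² = (12−20.67)²/20.67 + (39−20.67)²/20.67 + (11−20.67)²/20.67 = 24.4194
df = 2

test statistic = 24.419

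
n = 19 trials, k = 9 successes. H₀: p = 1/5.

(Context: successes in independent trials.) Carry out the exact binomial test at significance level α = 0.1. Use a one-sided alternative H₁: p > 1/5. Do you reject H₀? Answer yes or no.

reject H₀: yes

Exact binomial: n=19, k=9, p₀=1/5=0.2000
P(X≥9) from Σ C(n,i)·p₀^i·(1−p₀)^(n−i)
p-value (one-sided, H₁ greater) = 0.00666
At α=0.1: p < α → reject H₀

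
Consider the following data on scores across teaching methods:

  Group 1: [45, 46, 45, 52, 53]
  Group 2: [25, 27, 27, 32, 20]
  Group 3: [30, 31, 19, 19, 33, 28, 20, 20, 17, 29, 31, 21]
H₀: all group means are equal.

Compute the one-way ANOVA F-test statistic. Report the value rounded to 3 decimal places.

test statistic = 36.971

Group means [48.20, 26.20, 24.83], grand mean 30.455
SSB = Σnᵢ(x̄ᵢ−x̄)² = 2044.188; SSW = ΣΣ(x−x̄ᵢ)² = 525.267
MSB = 2044.188/2 = 1022.0939; MSW = 525.267/19 = 27.6456
F = MSB/MSW = 36.9713
df = (2, 19)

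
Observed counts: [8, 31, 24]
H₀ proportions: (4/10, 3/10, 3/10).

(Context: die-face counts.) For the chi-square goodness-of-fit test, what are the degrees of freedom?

df = k − 1 = 3 − 1 = 2

degrees of freedom = 2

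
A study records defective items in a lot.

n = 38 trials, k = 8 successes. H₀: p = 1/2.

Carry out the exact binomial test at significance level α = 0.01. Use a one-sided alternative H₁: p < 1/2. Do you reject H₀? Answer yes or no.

reject H₀: yes

Exact binomial: n=38, k=8, p₀=1/2=0.5000
P(X≤8) from Σ C(n,i)·p₀^i·(1−p₀)^(n−i)
p-value (one-sided, H₁ less) = 0.00024
At α=0.01: p < α → reject H₀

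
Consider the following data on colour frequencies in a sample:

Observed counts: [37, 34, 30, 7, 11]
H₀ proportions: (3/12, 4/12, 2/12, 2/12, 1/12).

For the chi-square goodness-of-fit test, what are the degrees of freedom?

degrees of freedom = 4

df = k − 1 = 5 − 1 = 4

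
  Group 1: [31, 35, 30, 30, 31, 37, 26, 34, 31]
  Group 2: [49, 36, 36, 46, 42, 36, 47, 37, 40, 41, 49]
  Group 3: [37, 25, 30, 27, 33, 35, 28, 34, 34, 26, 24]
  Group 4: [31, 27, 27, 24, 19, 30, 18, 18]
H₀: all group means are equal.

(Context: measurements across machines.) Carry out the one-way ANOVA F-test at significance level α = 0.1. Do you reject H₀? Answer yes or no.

reject H₀: yes

Group means [31.67, 41.73, 30.27, 24.25], grand mean 32.590
SSB = Σnᵢ(x̄ᵢ−x̄)² = 1541.572; SSW = ΣΣ(x−x̄ᵢ)² = 763.864
MSB = 1541.572/3 = 513.8574; MSW = 763.864/35 = 21.8247
F = MSB/MSW = 23.5448
df = (3, 35)
p-value (upper-tail) = 0.00000
At α=0.1: p < α → reject H₀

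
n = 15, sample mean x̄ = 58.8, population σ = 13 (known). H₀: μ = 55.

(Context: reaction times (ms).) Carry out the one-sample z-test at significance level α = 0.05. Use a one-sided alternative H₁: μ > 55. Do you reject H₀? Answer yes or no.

reject H₀: no

SE = σ/√n = 13/√15 = 3.3566
z = (x̄−μ₀)/SE = (58.8−55)/3.3566 = 1.1321
p-value (one-sided, H₁ greater) = 0.12880
At α=0.05: p ≥ α → fail to reject H₀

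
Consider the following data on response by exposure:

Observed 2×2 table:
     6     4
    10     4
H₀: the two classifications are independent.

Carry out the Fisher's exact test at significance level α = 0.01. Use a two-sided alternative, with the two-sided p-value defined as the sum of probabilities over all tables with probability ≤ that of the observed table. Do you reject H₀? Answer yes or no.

Margins: r₁=10, r₂=14, c₁=16, c₂=8, n=24
p_obs = C(10,6)·C(14,10)/C(24,16); sum pmf over tables with pmf ≤ p_obs
p-value (two-sided) = 0.67335
At α=0.01: p ≥ α → fail to reject H₀

reject H₀: no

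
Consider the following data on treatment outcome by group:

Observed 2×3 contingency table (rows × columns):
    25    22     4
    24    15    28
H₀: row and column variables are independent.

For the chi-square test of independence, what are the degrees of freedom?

df = (r−1)(c−1) = (2−1)·(3−1) = 2

degrees of freedom = 2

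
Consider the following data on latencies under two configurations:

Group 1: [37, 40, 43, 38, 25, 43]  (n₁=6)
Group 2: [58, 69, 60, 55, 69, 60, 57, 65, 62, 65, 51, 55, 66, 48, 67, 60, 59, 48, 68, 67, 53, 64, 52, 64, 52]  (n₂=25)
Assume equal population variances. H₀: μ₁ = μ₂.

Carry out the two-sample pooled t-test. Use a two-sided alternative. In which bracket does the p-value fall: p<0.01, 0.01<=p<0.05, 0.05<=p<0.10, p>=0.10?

p-value bracket: p<0.01

x̄₁=37.667, s₁=6.683, n₁=6
x̄₂=59.760, s₂=6.629, n₂=25
s_p² = [5·6.683² + 24·6.629²]/29 = 44.0653
SE = √(s_p²·(1/6+1/25)) = 3.0178
t = (37.667−59.760)/3.0178 = -7.3211
df = 29
p-value (two-sided) = 0.00000
→ bracket: p<0.01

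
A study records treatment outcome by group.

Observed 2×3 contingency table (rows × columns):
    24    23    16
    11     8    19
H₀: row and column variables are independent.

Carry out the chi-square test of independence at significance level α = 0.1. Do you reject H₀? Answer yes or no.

reject H₀: yes

Row totals [63, 38], col totals [35, 31, 35], n=101
χ² = (24−21.83)²/21.83 + (23−19.34)²/19.34 + (16−21.83)²/21.83 + (11−13.17)²/13.17 + (8−11.66)²/11.66 + (19−13.17)²/13.17 = 6.5574
df = 2
p-value (upper-tail) = 0.03768
At α=0.1: p < α → reject H₀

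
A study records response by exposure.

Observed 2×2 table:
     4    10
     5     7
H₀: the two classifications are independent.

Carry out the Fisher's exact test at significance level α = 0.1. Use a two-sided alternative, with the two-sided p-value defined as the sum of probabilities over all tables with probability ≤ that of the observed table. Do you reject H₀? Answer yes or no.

Margins: r₁=14, r₂=12, c₁=9, c₂=17, n=26
p_obs = C(14,4)·C(12,5)/C(26,9); sum pmf over tables with pmf ≤ p_obs
p-value (two-sided) = 0.68284
At α=0.1: p ≥ α → fail to reject H₀

reject H₀: no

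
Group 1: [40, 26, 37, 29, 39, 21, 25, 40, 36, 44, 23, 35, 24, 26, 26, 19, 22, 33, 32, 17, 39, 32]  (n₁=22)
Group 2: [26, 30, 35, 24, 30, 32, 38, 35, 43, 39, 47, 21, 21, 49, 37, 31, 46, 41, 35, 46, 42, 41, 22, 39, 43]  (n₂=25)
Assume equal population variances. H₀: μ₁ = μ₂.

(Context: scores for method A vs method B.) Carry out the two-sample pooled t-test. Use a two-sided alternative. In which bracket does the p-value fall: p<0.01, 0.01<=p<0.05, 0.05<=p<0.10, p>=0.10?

p-value bracket: 0.01<=p<0.05

x̄₁=30.227, s₁=7.801, n₁=22
x̄₂=35.720, s₂=8.419, n₂=25
s_p² = [21·7.801² + 24·8.419²]/45 = 66.1979
SE = √(s_p²·(1/22+1/25)) = 2.3784
t = (30.227−35.720)/2.3784 = -2.3094
df = 45
p-value (two-sided) = 0.02557
→ bracket: 0.01<=p<0.05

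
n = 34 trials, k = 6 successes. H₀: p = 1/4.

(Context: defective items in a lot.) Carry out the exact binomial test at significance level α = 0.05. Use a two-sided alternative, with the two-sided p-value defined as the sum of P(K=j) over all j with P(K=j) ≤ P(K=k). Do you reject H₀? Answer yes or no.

Exact binomial: n=34, k=6, p₀=1/4=0.2500
P(X=j) = C(n,j)·p₀^j·(1−p₀)^(n−j); p = Σ P(X=j) over j with P(X=j) ≤ P(X=6)
p-value (two-sided) = 0.42859
At α=0.05: p ≥ α → fail to reject H₀

reject H₀: no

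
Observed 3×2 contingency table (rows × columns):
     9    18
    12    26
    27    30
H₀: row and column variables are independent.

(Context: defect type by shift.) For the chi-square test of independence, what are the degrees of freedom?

degrees of freedom = 2

df = (r−1)(c−1) = (3−1)·(2−1) = 2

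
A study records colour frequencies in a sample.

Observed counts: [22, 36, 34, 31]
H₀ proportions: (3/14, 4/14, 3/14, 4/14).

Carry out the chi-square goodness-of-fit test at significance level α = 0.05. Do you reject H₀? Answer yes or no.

n = 123; E_i = n·p_i = [26.36, 35.14, 26.36, 35.14]
χ² = (22−26.36)²/26.36 + (36−35.14)²/35.14 + (34−26.36)²/26.36 + (31−35.14)²/35.14 = 3.4458
df = 3
p-value (upper-tail) = 0.32786
At α=0.05: p ≥ α → fail to reject H₀

reject H₀: no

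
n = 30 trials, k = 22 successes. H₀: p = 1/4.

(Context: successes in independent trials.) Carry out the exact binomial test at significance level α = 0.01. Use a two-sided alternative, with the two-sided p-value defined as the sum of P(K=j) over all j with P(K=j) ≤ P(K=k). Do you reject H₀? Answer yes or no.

Exact binomial: n=30, k=22, p₀=1/4=0.2500
P(X=j) = C(n,j)·p₀^j·(1−p₀)^(n−j); p = Σ P(X=j) over j with P(X=j) ≤ P(X=22)
p-value (two-sided) = 0.00000
At α=0.01: p < α → reject H₀

reject H₀: yes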